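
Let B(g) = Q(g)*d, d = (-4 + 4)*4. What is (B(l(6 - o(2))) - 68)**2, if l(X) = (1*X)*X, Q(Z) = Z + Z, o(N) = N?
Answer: 4624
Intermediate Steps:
d = 0 (d = 0*4 = 0)
Q(Z) = 2*Z
l(X) = X**2 (l(X) = X*X = X**2)
B(g) = 0 (B(g) = (2*g)*0 = 0)
(B(l(6 - o(2))) - 68)**2 = (0 - 68)**2 = (-68)**2 = 4624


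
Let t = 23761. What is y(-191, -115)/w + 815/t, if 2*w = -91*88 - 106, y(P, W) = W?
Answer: 6038970/96398377 ≈ 0.062646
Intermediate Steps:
w = -4057 (w = (-91*88 - 106)/2 = (-8008 - 106)/2 = (½)*(-8114) = -4057)
y(-191, -115)/w + 815/t = -115/(-4057) + 815/23761 = -115*(-1/4057) + 815*(1/23761) = 115/4057 + 815/23761 = 6038970/96398377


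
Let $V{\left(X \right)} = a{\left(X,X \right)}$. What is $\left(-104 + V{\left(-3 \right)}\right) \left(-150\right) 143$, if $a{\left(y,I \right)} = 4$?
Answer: $2145000$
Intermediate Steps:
$V{\left(X \right)} = 4$
$\left(-104 + V{\left(-3 \right)}\right) \left(-150\right) 143 = \left(-104 + 4\right) \left(-150\right) 143 = \left(-100\right) \left(-150\right) 143 = 15000 \cdot 143 = 2145000$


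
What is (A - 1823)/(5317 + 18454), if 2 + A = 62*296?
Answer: 16527/23771 ≈ 0.69526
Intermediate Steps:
A = 18350 (A = -2 + 62*296 = -2 + 18352 = 18350)
(A - 1823)/(5317 + 18454) = (18350 - 1823)/(5317 + 18454) = 16527/23771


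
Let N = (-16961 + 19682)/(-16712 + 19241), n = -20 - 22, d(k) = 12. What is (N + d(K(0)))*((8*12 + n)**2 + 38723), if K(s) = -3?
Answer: 458986697/843 ≈ 5.4447e+5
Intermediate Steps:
n = -42
N = 907/843 (N = 2721/2529 = 2721*(1/2529) = 907/843 ≈ 1.0759)
(N + d(K(0)))*((8*12 + n)**2 + 38723) = (907/843 + 12)*((8*12 - 42)**2 + 38723) = 11023*((96 - 42)**2 + 38723)/843 = 11023*(54**2 + 38723)/843 = 11023*(2916 + 38723)/843 = (11023/843)*41639 = 458986697/843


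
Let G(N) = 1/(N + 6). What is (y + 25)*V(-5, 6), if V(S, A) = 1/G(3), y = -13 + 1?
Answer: 117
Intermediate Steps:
G(N) = 1/(6 + N)
y = -12
V(S, A) = 9 (V(S, A) = 1/(1/(6 + 3)) = 1/(1/9) = 9)
(y + 25)*V(-5, 6) = (-12 + 25)*9 = 13*9 = 117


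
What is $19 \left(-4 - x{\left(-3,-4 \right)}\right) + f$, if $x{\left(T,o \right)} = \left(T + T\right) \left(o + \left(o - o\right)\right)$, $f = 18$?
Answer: $-514$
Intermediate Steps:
$x{\left(T,o \right)} = 2 T o$ ($x{\left(T,o \right)} = 2 T \left(o + 0\right) = 2 T o$)
$19 \left(-4 - x{\left(-3,-4 \right)}\right) + f = 19 \left(-4 - 2 \left(-3\right) \left(-4\right)\right) + 18 = 19 \left(-4 - 24\right) + 18 = 19 \left(-28\right) + 18 = -532 + 18 = -514$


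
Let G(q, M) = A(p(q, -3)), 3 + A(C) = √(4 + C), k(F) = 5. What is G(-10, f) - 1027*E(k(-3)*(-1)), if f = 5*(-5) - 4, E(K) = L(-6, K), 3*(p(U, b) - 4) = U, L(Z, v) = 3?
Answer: -3084 + √42/3 ≈ -3081.8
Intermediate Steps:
p(U, b) = 4 + U/3
A(C) = -3 + √(4 + C)
E(K) = 3
f = -29 (f = -25 - 4 = -29)
G(q, M) = -3 + √(8 + q/3) (G(q, M) = -3 + √(4 + (4 + q/3)) = -3 + √(8 + q/3))
G(-10, f) - 1027*E(k(-3)*(-1)) = (-3 + √(72 + 3*(-10))/3) - 1027*3 = (-3 + √(72 - 30)/3) - 3081 = (-3 + √42/3) - 3081 = -3084 + √42/3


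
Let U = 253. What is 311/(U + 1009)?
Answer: 311/1262 ≈ 0.24643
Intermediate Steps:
311/(U + 1009) = 311/(253 + 1009) = 311/1262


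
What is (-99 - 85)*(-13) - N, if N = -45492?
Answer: 47884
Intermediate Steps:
(-99 - 85)*(-13) - N = (-99 - 85)*(-13) - 1*(-45492) = -184*(-13) + 45492 = 2392 + 45492 = 47884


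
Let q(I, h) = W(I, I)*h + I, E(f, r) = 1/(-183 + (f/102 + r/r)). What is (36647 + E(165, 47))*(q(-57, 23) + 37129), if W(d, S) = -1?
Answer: 8326985673833/6133 ≈ 1.3577e+9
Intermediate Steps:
E(f, r) = 1/(-182 + f/102) (E(f, r) = 1/(-183 + (f*(1/102) + 1)) = 1/(-183 + (f/102 + 1)) = 1/(-183 + (1 + f/102)) = 1/(-182 + f/102))
q(I, h) = I - h (q(I, h) = -h + I = I - h)
(36647 + E(165, 47))*(q(-57, 23) + 37129) = (36647 + 102/(-18564 + 165))*((-57 - 1*23) + 37129) = (36647 + 102/(-18399))*((-57 - 23) + 37129) = (36647 + 102*(-1/18399))*(-80 + 37129) = (36647 - 34/6133)*37049 = (224756017/6133)*37049 = 8326985673833/6133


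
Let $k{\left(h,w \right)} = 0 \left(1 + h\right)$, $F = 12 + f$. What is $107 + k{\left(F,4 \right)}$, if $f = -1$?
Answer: $107$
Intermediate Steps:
$F = 11$ ($F = 12 - 1 = 11$)
$k{\left(h,w \right)} = 0$
$107 + k{\left(F,4 \right)} = 107 + 0 = 107$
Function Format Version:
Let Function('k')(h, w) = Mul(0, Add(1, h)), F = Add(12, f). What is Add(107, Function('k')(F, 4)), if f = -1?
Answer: 107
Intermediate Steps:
F = 11 (F = Add(12, -1) = 11)
Function('k')(h, w) = 0
Add(107, Function('k')(F, 4)) = Add(107, 0) = 107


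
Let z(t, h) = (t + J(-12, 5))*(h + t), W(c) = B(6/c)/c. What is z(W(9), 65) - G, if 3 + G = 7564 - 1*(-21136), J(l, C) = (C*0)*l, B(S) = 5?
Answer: -2321507/81 ≈ -28661.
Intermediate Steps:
J(l, C) = 0 (J(l, C) = 0*l = 0)
W(c) = 5/c
z(t, h) = t*(h + t) (z(t, h) = (t + 0)*(h + t) = t*(h + t))
G = 28697 (G = -3 + (7564 - 1*(-21136)) = -3 + (7564 + 21136) = -3 + 28700 = 28697)
z(W(9), 65) - G = (5/9)*(65 + 5/9) - 1*28697 = (5*(1/9))*(65 + 5*(1/9)) - 28697 = 5*(65 + 5/9)/9 - 28697 = (5/9)*(590/9) - 28697 = 2950/81 - 28697 = -2321507/81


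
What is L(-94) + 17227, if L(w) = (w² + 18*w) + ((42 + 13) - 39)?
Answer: 24387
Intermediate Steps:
L(w) = 16 + w² + 18*w (L(w) = (w² + 18*w) + (55 - 39) = (w² + 18*w) + 16 = 16 + w² + 18*w)
L(-94) + 17227 = (16 + (-94)² + 18*(-94)) + 17227 = (16 + 8836 - 1692) + 17227 = 7160 + 17227 = 24387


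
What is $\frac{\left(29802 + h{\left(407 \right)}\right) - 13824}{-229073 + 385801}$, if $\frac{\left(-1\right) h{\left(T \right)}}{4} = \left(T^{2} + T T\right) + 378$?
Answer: $- \frac{655363}{78364} \approx -8.3631$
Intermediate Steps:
$h{\left(T \right)} = -1512 - 8 T^{2}$ ($h{\left(T \right)} = - 4 \left(\left(T^{2} + T T\right) + 378\right) = - 4 \left(\left(T^{2} + T^{2}\right) + 378\right) = - 4 \left(2 T^{2} + 378\right) = - 4 \left(378 + 2 T^{2}\right) = -1512 - 8 T^{2}$)
$\frac{\left(29802 + h{\left(407 \right)}\right) - 13824}{-229073 + 385801} = \frac{\left(29802 - \left(1512 + 8 \cdot 407^{2}\right)\right) - 13824}{-229073 + 385801} = \frac{\left(29802 - 1326704\right) - 13824}{156728} = \left(\left(29802 - 1326704\right) - 13824\right) \frac{1}{156728} = \left(-1296902 - 13824\right) \frac{1}{156728} = \left(-1310726\right) \frac{1}{156728} = - \frac{655363}{78364}$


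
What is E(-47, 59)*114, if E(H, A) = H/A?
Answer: -5358/59 ≈ -90.814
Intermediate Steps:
E(-47, 59)*114 = -47/59*114 = -5358/59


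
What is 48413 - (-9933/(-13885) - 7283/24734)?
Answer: 16626409008303/343431590 ≈ 48413.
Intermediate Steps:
48413 - (-9933/(-13885) - 7283/24734) = 48413 - (-9933*(-1/13885) - 7283*1/24734) = 48413 - (9933/13885 - 7283/24734) = 48413 - 1*144558367/343431590 = 48413 - 144558367/343431590 = 16626409008303/343431590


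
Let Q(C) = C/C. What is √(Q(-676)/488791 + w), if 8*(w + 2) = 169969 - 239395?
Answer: I*√8295424713850837/977582 ≈ 93.168*I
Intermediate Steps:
w = -34721/4 (w = -2 + (169969 - 239395)/8 = -2 + (⅛)*(-69426) = -2 - 34713/4 = -34721/4 ≈ -8680.3)
Q(C) = 1
√(Q(-676)/488791 + w) = √(1/488791 - 34721/4) = √(-16971312307/1955164) = I*√8295424713850837/977582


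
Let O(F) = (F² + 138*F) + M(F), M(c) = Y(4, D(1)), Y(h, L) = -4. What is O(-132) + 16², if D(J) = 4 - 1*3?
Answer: -540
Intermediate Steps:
D(J) = 1 (D(J) = 4 - 3 = 1)
M(c) = -4
O(F) = -4 + F² + 138*F (O(F) = (F² + 138*F) - 4 = -4 + F² + 138*F)
O(-132) + 16² = (-4 + (-132)² + 138*(-132)) + 16² = (-4 + 17424 - 18216) + 256 = -796 + 256 = -540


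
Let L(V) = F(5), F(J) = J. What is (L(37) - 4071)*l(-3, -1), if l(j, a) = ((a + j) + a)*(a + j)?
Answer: -81320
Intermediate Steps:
l(j, a) = (a + j)*(j + 2*a) (l(j, a) = (j + 2*a)*(a + j) = (a + j)*(j + 2*a))
L(V) = 5
(L(37) - 4071)*l(-3, -1) = (5 - 4071)*((-3)² + 2*(-1)² + 3*(-1)*(-3)) = -4066*(9 + 2*1 + 9) = -4066*(9 + 2 + 9) = -4066*20 = -81320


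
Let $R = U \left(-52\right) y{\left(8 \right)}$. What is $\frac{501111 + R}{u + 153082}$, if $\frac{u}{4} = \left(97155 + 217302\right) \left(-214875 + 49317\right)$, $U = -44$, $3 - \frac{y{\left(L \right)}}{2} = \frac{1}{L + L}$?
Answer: $- \frac{514553}{208243334942} \approx -2.4709 \cdot 10^{-6}$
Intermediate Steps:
$y{\left(L \right)} = 6 - \frac{1}{L}$ ($y{\left(L \right)} = 6 - \frac{2}{L + L} = 6 - \frac{2}{2 L} = 6 - 2 \frac{1}{2 L} = 6 - \frac{1}{L}$)
$R = 13442$ ($R = \left(-44\right) \left(-52\right) \left(6 - \frac{1}{8}\right) = 2288 \left(6 - \frac{1}{8}\right) = 2288 \cdot \frac{47}{8} = 13442$)
$u = -208243488024$ ($u = 4 \left(97155 + 217302\right) \left(-214875 + 49317\right) = 4 \cdot 314457 \left(-165558\right) = 4 \left(-52060872006\right) = -208243488024$)
$\frac{501111 + R}{u + 153082} = \frac{501111 + 13442}{-208243488024 + 153082} = \frac{514553}{-208243334942} = 514553 \left(- \frac{1}{208243334942}\right) = - \frac{514553}{208243334942}$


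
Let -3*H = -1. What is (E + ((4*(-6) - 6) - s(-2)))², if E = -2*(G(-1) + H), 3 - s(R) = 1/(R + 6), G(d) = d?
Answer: 142129/144 ≈ 987.01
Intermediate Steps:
s(R) = 3 - 1/(6 + R) (s(R) = 3 - 1/(R + 6) = 3 - 1/(6 + R))
H = ⅓ (H = -⅓*(-1) = ⅓ ≈ 0.33333)
E = 4/3 (E = -2*(-1 + ⅓) = -2*(-⅔) = 4/3 ≈ 1.3333)
(E + ((4*(-6) - 6) - s(-2)))² = (4/3 + ((4*(-6) - 6) - (17 + 3*(-2))/(6 - 2)))² = (4/3 + ((-24 - 6) - (17 - 6)/4))² = (4/3 + (-30 - 11/4))² = (4/3 - 131/4)² = (-377/12)² = 142129/144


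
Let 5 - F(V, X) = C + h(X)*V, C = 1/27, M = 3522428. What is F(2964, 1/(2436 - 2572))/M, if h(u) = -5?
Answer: 28591/6793254 ≈ 0.0042087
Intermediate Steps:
C = 1/27 ≈ 0.037037
F(V, X) = 134/27 + 5*V (F(V, X) = 5 - (1/27 - 5*V) = 5 + (-1/27 + 5*V) = 134/27 + 5*V)
F(2964, 1/(2436 - 2572))/M = (134/27 + 5*2964)/3522428 = (134/27 + 14820)*(1/3522428) = (400274/27)*(1/3522428) = 28591/6793254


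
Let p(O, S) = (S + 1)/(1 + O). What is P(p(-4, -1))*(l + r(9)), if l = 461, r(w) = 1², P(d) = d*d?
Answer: 0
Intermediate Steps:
p(O, S) = (1 + S)/(1 + O)
P(d) = d²
r(w) = 1
P(p(-4, -1))*(l + r(9)) = ((1 - 1)/(1 - 4))²*(461 + 1) = (0/(-3))²*462 = (-⅓*0)²*462 = 0²*462 = 0*462 = 0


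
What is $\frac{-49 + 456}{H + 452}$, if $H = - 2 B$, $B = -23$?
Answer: $\frac{407}{498} \approx 0.81727$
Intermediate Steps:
$H = 46$ ($H = \left(-2\right) \left(-23\right) = 46$)
$\frac{-49 + 456}{H + 452} = \frac{-49 + 456}{46 + 452} = \frac{407}{498}$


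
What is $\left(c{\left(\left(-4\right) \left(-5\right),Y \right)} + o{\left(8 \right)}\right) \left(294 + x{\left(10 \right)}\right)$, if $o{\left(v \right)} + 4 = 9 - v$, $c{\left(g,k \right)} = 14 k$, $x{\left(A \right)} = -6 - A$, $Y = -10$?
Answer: $-39754$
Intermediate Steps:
$o{\left(v \right)} = 5 - v$ ($o{\left(v \right)} = -4 - \left(-9 + v\right) = 5 - v$)
$\left(c{\left(\left(-4\right) \left(-5\right),Y \right)} + o{\left(8 \right)}\right) \left(294 + x{\left(10 \right)}\right) = \left(14 \left(-10\right) + \left(5 - 8\right)\right) \left(294 - 16\right) = \left(-140 + \left(5 - 8\right)\right) \left(294 - 16\right) = \left(-140 - 3\right) \left(294 - 16\right) = \left(-143\right) 278 = -39754$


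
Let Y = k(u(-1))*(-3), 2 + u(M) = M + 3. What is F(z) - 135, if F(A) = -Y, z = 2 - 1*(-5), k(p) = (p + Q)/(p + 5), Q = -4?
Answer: -687/5 ≈ -137.40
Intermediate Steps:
u(M) = 1 + M (u(M) = -2 + (M + 3) = -2 + (3 + M) = 1 + M)
k(p) = (-4 + p)/(5 + p) (k(p) = (p - 4)/(p + 5) = (-4 + p)/(5 + p))
z = 7 (z = 2 + 5 = 7)
Y = 12/5 (Y = ((-4 + (1 - 1))/(5 + (1 - 1)))*(-3) = ((-4 + 0)/(5 + 0))*(-3) = (-4/5)*(-3) = ((1/5)*(-4))*(-3) = -4/5*(-3) = 12/5 ≈ 2.4000)
F(A) = -12/5 (F(A) = -1*12/5 = -12/5)
F(z) - 135 = -12/5 - 135 = -687/5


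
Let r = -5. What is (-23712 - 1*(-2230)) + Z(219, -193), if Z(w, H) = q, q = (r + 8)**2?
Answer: -21473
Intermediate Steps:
q = 9 (q = (-5 + 8)**2 = 3**2 = 9)
Z(w, H) = 9
(-23712 - 1*(-2230)) + Z(219, -193) = (-23712 - 1*(-2230)) + 9 = (-23712 + 2230) + 9 = -21482 + 9 = -21473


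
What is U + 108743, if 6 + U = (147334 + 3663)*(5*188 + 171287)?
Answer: 26005869056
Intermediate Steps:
U = 26005760313 (U = -6 + (147334 + 3663)*(5*188 + 171287) = -6 + 150997*(940 + 171287) = -6 + 150997*172227 = -6 + 26005760319 = 26005760313)
U + 108743 = 26005760313 + 108743 = 26005869056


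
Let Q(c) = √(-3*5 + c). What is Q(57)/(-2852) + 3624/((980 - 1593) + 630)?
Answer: 3624/17 - √42/2852 ≈ 213.17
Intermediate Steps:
Q(c) = √(-15 + c)
Q(57)/(-2852) + 3624/((980 - 1593) + 630) = √(-15 + 57)/(-2852) + 3624/((980 - 1593) + 630) = √42*(-1/2852) + 3624/(-613 + 630) = -√42/2852 + 3624/17 = 3624/17 - √42/2852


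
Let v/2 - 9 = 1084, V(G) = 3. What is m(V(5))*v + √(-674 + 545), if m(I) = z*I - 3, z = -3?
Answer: -26232 + I*√129 ≈ -26232.0 + 11.358*I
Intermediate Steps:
v = 2186 (v = 18 + 2*1084 = 18 + 2168 = 2186)
m(I) = -3 - 3*I (m(I) = -3*I - 3 = -3 - 3*I)
m(V(5))*v + √(-674 + 545) = (-3 - 3*3)*2186 + √(-674 + 545) = (-3 - 9)*2186 + √(-129) = -12*2186 + I*√129 = -26232 + I*√129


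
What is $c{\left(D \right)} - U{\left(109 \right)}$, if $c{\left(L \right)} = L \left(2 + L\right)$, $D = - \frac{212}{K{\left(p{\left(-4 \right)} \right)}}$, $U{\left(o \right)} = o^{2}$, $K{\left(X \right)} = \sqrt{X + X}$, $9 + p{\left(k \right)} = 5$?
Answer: $-17499 + 106 i \sqrt{2} \approx -17499.0 + 149.91 i$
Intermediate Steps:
$p{\left(k \right)} = -4$ ($p{\left(k \right)} = -9 + 5 = -4$)
$K{\left(X \right)} = \sqrt{2} \sqrt{X}$ ($K{\left(X \right)} = \sqrt{2 X} = \sqrt{2} \sqrt{X}$)
$D = 53 i \sqrt{2}$ ($D = - \frac{212}{\sqrt{2} \sqrt{-4}} = - \frac{212}{\sqrt{2} \cdot 2 i} = - \frac{212}{2 i \sqrt{2}} = - 212 \left(- \frac{i \sqrt{2}}{4}\right) = 53 i \sqrt{2} \approx 74.953 i$)
$c{\left(D \right)} - U{\left(109 \right)} = 53 i \sqrt{2} \left(2 + 53 i \sqrt{2}\right) - 109^{2} = 53 i \sqrt{2} \left(2 + 53 i \sqrt{2}\right) - 11881 = -11881 + 53 i \sqrt{2} \left(2 + 53 i \sqrt{2}\right)$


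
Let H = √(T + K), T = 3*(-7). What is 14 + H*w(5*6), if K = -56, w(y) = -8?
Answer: 14 - 8*I*√77 ≈ 14.0 - 70.2*I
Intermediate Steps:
T = -21
H = I*√77 (H = √(-21 - 56) = √(-77) = I*√77 ≈ 8.775*I)
14 + H*w(5*6) = 14 + (I*√77)*(-8) = 14 - 8*I*√77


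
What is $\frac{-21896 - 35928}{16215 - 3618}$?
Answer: $- \frac{4448}{969} \approx -4.5903$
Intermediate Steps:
$\frac{-21896 - 35928}{16215 - 3618} = - \frac{57824}{12597} = \left(-57824\right) \frac{1}{12597} = - \frac{4448}{969}$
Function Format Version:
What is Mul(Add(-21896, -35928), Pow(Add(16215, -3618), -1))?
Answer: Rational(-4448, 969) ≈ -4.5903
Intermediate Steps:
Mul(Add(-21896, -35928), Pow(Add(16215, -3618), -1)) = Mul(-57824, Pow(12597, -1)) = Mul(-57824, Rational(1, 12597)) = Rational(-4448, 969)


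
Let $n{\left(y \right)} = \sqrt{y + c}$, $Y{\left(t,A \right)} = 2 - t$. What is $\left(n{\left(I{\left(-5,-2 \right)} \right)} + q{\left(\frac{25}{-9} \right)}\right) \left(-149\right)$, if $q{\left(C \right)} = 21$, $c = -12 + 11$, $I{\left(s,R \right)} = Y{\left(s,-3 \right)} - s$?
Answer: $-3129 - 149 \sqrt{11} \approx -3623.2$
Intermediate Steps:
$I{\left(s,R \right)} = 2 - 2 s$ ($I{\left(s,R \right)} = \left(2 - s\right) - s = 2 - 2 s$)
$c = -1$
$n{\left(y \right)} = \sqrt{-1 + y}$ ($n{\left(y \right)} = \sqrt{y - 1} = \sqrt{-1 + y}$)
$\left(n{\left(I{\left(-5,-2 \right)} \right)} + q{\left(\frac{25}{-9} \right)}\right) \left(-149\right) = \left(\sqrt{-1 + \left(2 - -10\right)} + 21\right) \left(-149\right) = \left(\sqrt{-1 + \left(2 + 10\right)} + 21\right) \left(-149\right) = \left(\sqrt{-1 + 12} + 21\right) \left(-149\right) = \left(\sqrt{11} + 21\right) \left(-149\right) = \left(21 + \sqrt{11}\right) \left(-149\right) = -3129 - 149 \sqrt{11}$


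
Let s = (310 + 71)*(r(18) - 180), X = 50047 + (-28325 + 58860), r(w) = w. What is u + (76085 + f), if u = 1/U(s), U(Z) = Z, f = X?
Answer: 9669800573/61722 ≈ 1.5667e+5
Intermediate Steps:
X = 80582 (X = 50047 + 30535 = 80582)
f = 80582
s = -61722 (s = (310 + 71)*(18 - 180) = 381*(-162) = -61722)
u = -1/61722 (u = 1/(-61722) = -1/61722 ≈ -1.6202e-5)
u + (76085 + f) = -1/61722 + (76085 + 80582) = -1/61722 + 156667 = 9669800573/61722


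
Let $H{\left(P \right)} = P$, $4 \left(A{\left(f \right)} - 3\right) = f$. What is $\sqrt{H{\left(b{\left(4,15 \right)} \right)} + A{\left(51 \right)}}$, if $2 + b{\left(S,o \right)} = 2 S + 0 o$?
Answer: $\frac{\sqrt{87}}{2} \approx 4.6637$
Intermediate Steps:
$A{\left(f \right)} = 3 + \frac{f}{4}$
$b{\left(S,o \right)} = -2 + 2 S$ ($b{\left(S,o \right)} = -2 + \left(2 S + 0 o\right) = -2 + \left(2 S + 0\right) = -2 + 2 S$)
$\sqrt{H{\left(b{\left(4,15 \right)} \right)} + A{\left(51 \right)}} = \sqrt{\left(-2 + 2 \cdot 4\right) + \left(3 + \frac{1}{4} \cdot 51\right)} = \sqrt{\left(-2 + 8\right) + \left(3 + \frac{51}{4}\right)} = \sqrt{6 + \frac{63}{4}} = \sqrt{\frac{87}{4}} = \frac{\sqrt{87}}{2}$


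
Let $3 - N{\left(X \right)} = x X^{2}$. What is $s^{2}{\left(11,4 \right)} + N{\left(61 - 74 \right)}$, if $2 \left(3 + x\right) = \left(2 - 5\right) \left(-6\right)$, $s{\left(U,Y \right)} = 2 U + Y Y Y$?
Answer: $6385$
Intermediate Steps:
$s{\left(U,Y \right)} = Y^{3} + 2 U$ ($s{\left(U,Y \right)} = 2 U + Y^{2} Y = 2 U + Y^{3} = Y^{3} + 2 U$)
$x = 6$ ($x = -3 + \frac{\left(2 - 5\right) \left(-6\right)}{2} = -3 + \frac{\left(-3\right) \left(-6\right)}{2} = -3 + \frac{1}{2} \cdot 18 = -3 + 9 = 6$)
$N{\left(X \right)} = 3 - 6 X^{2}$
$s^{2}{\left(11,4 \right)} + N{\left(61 - 74 \right)} = \left(4^{3} + 2 \cdot 11\right)^{2} + \left(3 - 6 \left(61 - 74\right)^{2}\right) = \left(64 + 22\right)^{2} + \left(3 - 6 \left(-13\right)^{2}\right) = 86^{2} + \left(3 - 1014\right) = 7396 + \left(3 - 1014\right) = 7396 - 1011 = 6385$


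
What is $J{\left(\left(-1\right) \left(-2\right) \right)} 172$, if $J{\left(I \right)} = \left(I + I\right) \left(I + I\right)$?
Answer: $2752$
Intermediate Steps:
$J{\left(I \right)} = 4 I^{2}$ ($J{\left(I \right)} = 2 I 2 I = 4 I^{2}$)
$J{\left(\left(-1\right) \left(-2\right) \right)} 172 = 4 \left(\left(-1\right) \left(-2\right)\right)^{2} \cdot 172 = 4 \cdot 2^{2} \cdot 172 = 4 \cdot 4 \cdot 172 = 16 \cdot 172 = 2752$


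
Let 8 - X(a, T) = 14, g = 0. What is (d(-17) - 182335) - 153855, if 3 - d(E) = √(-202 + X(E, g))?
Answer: -336187 - 4*I*√13 ≈ -3.3619e+5 - 14.422*I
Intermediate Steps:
X(a, T) = -6 (X(a, T) = 8 - 1*14 = 8 - 14 = -6)
d(E) = 3 - 4*I*√13 (d(E) = 3 - √(-202 - 6) = 3 - √(-208) = 3 - 4*I*√13)
(d(-17) - 182335) - 153855 = ((3 - 4*I*√13) - 182335) - 153855 = (-182332 - 4*I*√13) - 153855 = -336187 - 4*I*√13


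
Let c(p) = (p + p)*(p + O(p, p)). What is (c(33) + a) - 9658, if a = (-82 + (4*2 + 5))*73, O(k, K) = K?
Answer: -10339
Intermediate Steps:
c(p) = 4*p² (c(p) = (p + p)*(p + p) = (2*p)*(2*p) = 4*p²)
a = -5037 (a = (-82 + (8 + 5))*73 = (-82 + 13)*73 = -69*73 = -5037)
(c(33) + a) - 9658 = (4*33² - 5037) - 9658 = (4*1089 - 5037) - 9658 = (4356 - 5037) - 9658 = -681 - 9658 = -10339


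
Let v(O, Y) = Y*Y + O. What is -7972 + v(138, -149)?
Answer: 14367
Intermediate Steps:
v(O, Y) = O + Y² (v(O, Y) = Y² + O = O + Y²)
-7972 + v(138, -149) = -7972 + (138 + (-149)²) = -7972 + (138 + 22201) = -7972 + 22339 = 14367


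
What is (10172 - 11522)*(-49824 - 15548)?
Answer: 88252200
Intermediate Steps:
(10172 - 11522)*(-49824 - 15548) = -1350*(-65372) = 88252200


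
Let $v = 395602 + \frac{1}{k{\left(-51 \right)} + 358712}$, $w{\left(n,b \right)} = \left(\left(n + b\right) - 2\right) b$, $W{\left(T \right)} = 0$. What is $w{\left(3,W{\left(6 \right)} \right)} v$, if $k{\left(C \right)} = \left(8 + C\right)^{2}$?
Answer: $0$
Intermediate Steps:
$w{\left(n,b \right)} = b \left(-2 + b + n\right)$ ($w{\left(n,b \right)} = \left(\left(b + n\right) - 2\right) b = \left(-2 + b + n\right) b = b \left(-2 + b + n\right)$)
$v = \frac{142638652723}{360561}$ ($v = 395602 + \frac{1}{\left(8 - 51\right)^{2} + 358712} = 395602 + \frac{1}{\left(-43\right)^{2} + 358712} = 395602 + \frac{1}{1849 + 358712} = 395602 + \frac{1}{360561} = \frac{142638652723}{360561} \approx 3.956 \cdot 10^{5}$)
$w{\left(3,W{\left(6 \right)} \right)} v = 0 \left(-2 + 0 + 3\right) \frac{142638652723}{360561} = 0 \cdot 1 \cdot \frac{142638652723}{360561} = 0 \cdot \frac{142638652723}{360561} = 0$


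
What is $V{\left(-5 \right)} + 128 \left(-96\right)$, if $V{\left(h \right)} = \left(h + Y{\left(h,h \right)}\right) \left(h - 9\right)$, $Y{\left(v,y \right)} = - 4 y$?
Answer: $-12498$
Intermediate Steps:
$V{\left(h \right)} = - 3 h \left(-9 + h\right)$ ($V{\left(h \right)} = \left(h - 4 h\right) \left(h - 9\right) = - 3 h \left(-9 + h\right)$)
$V{\left(-5 \right)} + 128 \left(-96\right) = 3 \left(-5\right) \left(9 - -5\right) + 128 \left(-96\right) = 3 \left(-5\right) \left(9 + 5\right) - 12288 = 3 \left(-5\right) 14 - 12288 = -210 - 12288 = -12498$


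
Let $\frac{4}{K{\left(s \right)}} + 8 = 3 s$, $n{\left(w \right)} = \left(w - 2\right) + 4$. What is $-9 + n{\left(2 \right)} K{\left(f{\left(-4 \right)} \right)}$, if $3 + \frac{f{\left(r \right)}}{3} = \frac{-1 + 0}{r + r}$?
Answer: $- \frac{2567}{271} \approx -9.4723$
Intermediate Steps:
$n{\left(w \right)} = 2 + w$ ($n{\left(w \right)} = \left(-2 + w\right) + 4 = 2 + w$)
$f{\left(r \right)} = -9 - \frac{3}{2 r}$ ($f{\left(r \right)} = -9 + 3 \frac{-1 + 0}{r + r} = -9 + 3 \left(- \frac{1}{2 r}\right) = -9 - \frac{3}{2 r}$)
$K{\left(s \right)} = \frac{4}{-8 + 3 s}$
$-9 + n{\left(2 \right)} K{\left(f{\left(-4 \right)} \right)} = -9 + \left(2 + 2\right) \frac{4}{-8 + 3 \left(-9 - \frac{3}{2 \left(-4\right)}\right)} = -9 + 4 \frac{4}{-8 + 3 \left(-9 - - \frac{3}{8}\right)} = -9 + 4 \frac{4}{-8 + 3 \left(-9 + \frac{3}{8}\right)} = -9 + 4 \frac{4}{-8 + 3 \left(- \frac{69}{8}\right)} = -9 + 4 \frac{4}{-8 - \frac{207}{8}} = -9 + 4 \frac{4}{- \frac{271}{8}} = -9 + 4 \cdot 4 \left(- \frac{8}{271}\right) = -9 + 4 \left(- \frac{32}{271}\right) = -9 - \frac{128}{271} = - \frac{2567}{271}$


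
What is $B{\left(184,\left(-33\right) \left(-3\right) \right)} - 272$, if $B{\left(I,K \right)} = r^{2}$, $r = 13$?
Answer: $-103$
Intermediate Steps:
$B{\left(I,K \right)} = 169$ ($B{\left(I,K \right)} = 13^{2} = 169$)
$B{\left(184,\left(-33\right) \left(-3\right) \right)} - 272 = 169 - 272 = -103$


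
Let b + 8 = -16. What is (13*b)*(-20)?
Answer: 6240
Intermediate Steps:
b = -24 (b = -8 - 16 = -24)
(13*b)*(-20) = (13*(-24))*(-20) = -312*(-20) = 6240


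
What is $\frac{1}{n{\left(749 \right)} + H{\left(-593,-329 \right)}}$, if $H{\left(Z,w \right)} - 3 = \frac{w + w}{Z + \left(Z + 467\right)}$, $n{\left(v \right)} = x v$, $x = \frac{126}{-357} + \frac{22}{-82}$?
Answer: $- \frac{501143}{231221868} \approx -0.0021674$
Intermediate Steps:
$x = - \frac{433}{697}$ ($x = 126 \left(- \frac{1}{357}\right) + 22 \left(- \frac{1}{82}\right) = - \frac{6}{17} - \frac{11}{41} = - \frac{433}{697} \approx -0.62123$)
$n{\left(v \right)} = - \frac{433 v}{697}$
$H{\left(Z,w \right)} = 3 + \frac{2 w}{467 + 2 Z}$ ($H{\left(Z,w \right)} = 3 + \frac{w + w}{Z + \left(Z + 467\right)} = 3 + \frac{2 w}{Z + \left(467 + Z\right)} = 3 + \frac{2 w}{467 + 2 Z}$)
$\frac{1}{n{\left(749 \right)} + H{\left(-593,-329 \right)}} = \frac{1}{\left(- \frac{433}{697}\right) 749 + \frac{1401 + 2 \left(-329\right) + 6 \left(-593\right)}{467 + 2 \left(-593\right)}} = \frac{1}{- \frac{324317}{697} + \frac{1401 - 658 - 3558}{467 - 1186}} = \frac{1}{- \frac{324317}{697} + \frac{1}{-719} \left(-2815\right)} = \frac{1}{- \frac{324317}{697} - - \frac{2815}{719}} = \frac{1}{- \frac{324317}{697} + \frac{2815}{719}} = \frac{1}{- \frac{231221868}{501143}} = - \frac{501143}{231221868}$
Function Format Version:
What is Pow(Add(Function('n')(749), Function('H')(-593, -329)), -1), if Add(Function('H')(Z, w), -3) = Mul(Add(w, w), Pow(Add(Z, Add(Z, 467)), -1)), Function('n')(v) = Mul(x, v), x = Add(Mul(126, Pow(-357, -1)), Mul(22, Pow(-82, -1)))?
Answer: Rational(-501143, 231221868) ≈ -0.0021674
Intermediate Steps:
x = Rational(-433, 697) (x = Add(Mul(126, Rational(-1, 357)), Mul(22, Rational(-1, 82))) = Add(Rational(-6, 17), Rational(-11, 41)) = Rational(-433, 697) ≈ -0.62123)
Function('n')(v) = Mul(Rational(-433, 697), v)
Function('H')(Z, w) = Add(3, Mul(2, w, Pow(Add(467, Mul(2, Z)), -1))) (Function('H')(Z, w) = Add(3, Mul(Add(w, w), Pow(Add(Z, Add(Z, 467)), -1))) = Add(3, Mul(Mul(2, w), Pow(Add(Z, Add(467, Z)), -1))) = Add(3, Mul(Mul(2, w), Pow(Add(467, Mul(2, Z)), -1))) = Add(3, Mul(2, w, Pow(Add(467, Mul(2, Z)), -1))))
Pow(Add(Function('n')(749), Function('H')(-593, -329)), -1) = Pow(Add(Mul(Rational(-433, 697), 749), Mul(Pow(Add(467, Mul(2, -593)), -1), Add(1401, Mul(2, -329), Mul(6, -593)))), -1) = Pow(Add(Rational(-324317, 697), Mul(Pow(Add(467, -1186), -1), Add(1401, -658, -3558))), -1) = Pow(Add(Rational(-324317, 697), Mul(Pow(-719, -1), -2815)), -1) = Pow(Add(Rational(-324317, 697), Mul(Rational(-1, 719), -2815)), -1) = Pow(Add(Rational(-324317, 697), Rational(2815, 719)), -1) = Pow(Rational(-231221868, 501143), -1) = Rational(-501143, 231221868)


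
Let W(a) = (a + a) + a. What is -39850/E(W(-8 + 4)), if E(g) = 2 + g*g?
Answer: -19925/73 ≈ -272.95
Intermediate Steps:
W(a) = 3*a (W(a) = 2*a + a = 3*a)
E(g) = 2 + g²
-39850/E(W(-8 + 4)) = -39850/(2 + (3*(-8 + 4))²) = -39850/(2 + (3*(-4))²) = -39850/(2 + (-12)²) = -39850/(2 + 144) = -39850/146 = -39850*1/146 = -19925/73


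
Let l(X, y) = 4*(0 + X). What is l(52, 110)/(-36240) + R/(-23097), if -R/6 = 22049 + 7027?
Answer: 131614193/17438235 ≈ 7.5474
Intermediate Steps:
l(X, y) = 4*X
R = -174456 (R = -6*(22049 + 7027) = -6*29076 = -174456)
l(52, 110)/(-36240) + R/(-23097) = (4*52)/(-36240) - 174456/(-23097) = 208*(-1/36240) - 174456*(-1/23097) = -13/2265 + 58152/7699 = 131614193/17438235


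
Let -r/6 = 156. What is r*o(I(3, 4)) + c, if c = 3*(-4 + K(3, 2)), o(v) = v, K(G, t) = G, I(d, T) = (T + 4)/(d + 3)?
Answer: -1251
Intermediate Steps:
r = -936 (r = -6*156 = -936)
I(d, T) = (4 + T)/(3 + d)
c = -3 (c = 3*(-4 + 3) = 3*(-1) = -3)
r*o(I(3, 4)) + c = -936*(4 + 4)/(3 + 3) - 3 = -936*8/6 - 3 = -156*8 - 3 = -936*4/3 - 3 = -1248 - 3 = -1251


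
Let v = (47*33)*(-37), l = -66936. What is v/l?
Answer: 19129/22312 ≈ 0.85734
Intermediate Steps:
v = -57387 (v = 1551*(-37) = -57387)
v/l = -57387/(-66936) = -57387*(-1/66936) = 19129/22312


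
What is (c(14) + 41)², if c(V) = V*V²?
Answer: 7756225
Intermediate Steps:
c(V) = V³
(c(14) + 41)² = (14³ + 41)² = (2744 + 41)² = 2785² = 7756225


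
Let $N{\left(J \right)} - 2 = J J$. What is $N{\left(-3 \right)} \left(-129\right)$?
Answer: $-1419$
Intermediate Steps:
$N{\left(J \right)} = 2 + J^{2}$ ($N{\left(J \right)} = 2 + J J = 2 + J^{2}$)
$N{\left(-3 \right)} \left(-129\right) = \left(2 + \left(-3\right)^{2}\right) \left(-129\right) = \left(2 + 9\right) \left(-129\right) = 11 \left(-129\right) = -1419$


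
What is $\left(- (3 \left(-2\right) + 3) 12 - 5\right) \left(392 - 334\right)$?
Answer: $1798$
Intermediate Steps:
$\left(- (3 \left(-2\right) + 3) 12 - 5\right) \left(392 - 334\right) = \left(- (-6 + 3) 12 - 5\right) 58 = \left(\left(-1\right) \left(-3\right) 12 - 5\right) 58 = \left(3 \cdot 12 - 5\right) 58 = \left(36 - 5\right) 58 = 31 \cdot 58 = 1798$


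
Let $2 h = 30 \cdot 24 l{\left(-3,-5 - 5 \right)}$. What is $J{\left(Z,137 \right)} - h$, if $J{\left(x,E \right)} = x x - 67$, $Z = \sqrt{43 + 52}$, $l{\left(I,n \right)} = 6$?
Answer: $-2132$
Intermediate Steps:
$Z = \sqrt{95} \approx 9.7468$
$h = 2160$ ($h = \frac{30 \cdot 24 \cdot 6}{2} = \frac{720 \cdot 6}{2} = \frac{1}{2} \cdot 4320 = 2160$)
$J{\left(x,E \right)} = -67 + x^{2}$ ($J{\left(x,E \right)} = x^{2} - 67 = -67 + x^{2}$)
$J{\left(Z,137 \right)} - h = \left(-67 + \left(\sqrt{95}\right)^{2}\right) - 2160 = \left(-67 + 95\right) - 2160 = 28 - 2160 = -2132$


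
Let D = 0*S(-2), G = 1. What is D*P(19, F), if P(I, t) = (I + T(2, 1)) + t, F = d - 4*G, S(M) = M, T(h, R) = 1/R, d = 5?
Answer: 0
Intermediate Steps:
F = 1 (F = 5 - 4*1 = 5 - 4 = 1)
P(I, t) = 1 + I + t (P(I, t) = (I + 1/1) + t = (I + 1) + t = (1 + I) + t = 1 + I + t)
D = 0 (D = 0*(-2) = 0)
D*P(19, F) = 0*(1 + 19 + 1) = 0*21 = 0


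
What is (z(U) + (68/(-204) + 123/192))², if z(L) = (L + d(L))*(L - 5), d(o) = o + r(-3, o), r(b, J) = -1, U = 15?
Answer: 3106836121/36864 ≈ 84278.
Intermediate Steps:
d(o) = -1 + o (d(o) = o - 1 = -1 + o)
z(L) = (-1 + 2*L)*(-5 + L) (z(L) = (L + (-1 + L))*(L - 5) = (-1 + 2*L)*(-5 + L))
(z(U) + (68/(-204) + 123/192))² = ((5 - 11*15 + 2*15²) + (68/(-204) + 123/192))² = ((5 - 165 + 2*225) + (68*(-1/204) + 123*(1/192)))² = ((5 - 165 + 450) + (-⅓ + 41/64))² = (290 + 59/192)² = (55739/192)² = 3106836121/36864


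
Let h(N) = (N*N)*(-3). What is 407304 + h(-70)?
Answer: 392604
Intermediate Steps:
h(N) = -3*N² (h(N) = N²*(-3) = -3*N²)
407304 + h(-70) = 407304 - 3*(-70)² = 407304 - 3*4900 = 407304 - 14700 = 392604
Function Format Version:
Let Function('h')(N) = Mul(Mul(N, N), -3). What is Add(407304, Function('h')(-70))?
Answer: 392604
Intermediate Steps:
Function('h')(N) = Mul(-3, Pow(N, 2)) (Function('h')(N) = Mul(Pow(N, 2), -3) = Mul(-3, Pow(N, 2)))
Add(407304, Function('h')(-70)) = Add(407304, Mul(-3, Pow(-70, 2))) = Add(407304, Mul(-3, 4900)) = Add(407304, -14700) = 392604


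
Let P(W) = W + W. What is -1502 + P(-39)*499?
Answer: -40424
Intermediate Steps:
P(W) = 2*W
-1502 + P(-39)*499 = -1502 + (2*(-39))*499 = -1502 - 78*499 = -1502 - 38922 = -40424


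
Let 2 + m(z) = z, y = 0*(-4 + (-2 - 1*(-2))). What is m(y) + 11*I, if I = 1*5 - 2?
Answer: 31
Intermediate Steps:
I = 3 (I = 5 - 2 = 3)
y = 0 (y = 0*(-4 + (-2 + 2)) = 0*(-4 + 0) = 0*(-4) = 0)
m(z) = -2 + z
m(y) + 11*I = (-2 + 0) + 11*3 = -2 + 33 = 31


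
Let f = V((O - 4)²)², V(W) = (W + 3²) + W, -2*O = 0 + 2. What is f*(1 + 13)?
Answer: 48734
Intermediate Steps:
O = -1 (O = -(0 + 2)/2 = -½*2 = -1)
V(W) = 9 + 2*W (V(W) = (W + 9) + W = (9 + W) + W = 9 + 2*W)
f = 3481 (f = (9 + 2*(-1 - 4)²)² = (9 + 2*(-5)²)² = (9 + 2*25)² = (9 + 50)² = 59² = 3481)
f*(1 + 13) = 3481*(1 + 13) = 3481*14 = 48734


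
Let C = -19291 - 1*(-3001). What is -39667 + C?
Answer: -55957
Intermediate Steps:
C = -16290 (C = -19291 + 3001 = -16290)
-39667 + C = -39667 - 16290 = -55957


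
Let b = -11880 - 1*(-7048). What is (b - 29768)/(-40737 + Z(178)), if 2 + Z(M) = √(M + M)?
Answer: 281913880/331933153 + 13840*√89/331933153 ≈ 0.84970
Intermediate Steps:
Z(M) = -2 + √2*√M (Z(M) = -2 + √(M + M) = -2 + √(2*M) = -2 + √2*√M)
b = -4832 (b = -11880 + 7048 = -4832)
(b - 29768)/(-40737 + Z(178)) = (-4832 - 29768)/(-40737 + (-2 + √2*√178)) = -34600/(-40737 + (-2 + 2*√89)) = -34600/(-40739 + 2*√89)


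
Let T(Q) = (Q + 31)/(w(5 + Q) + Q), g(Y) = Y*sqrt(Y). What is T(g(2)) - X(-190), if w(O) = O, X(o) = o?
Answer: 1191/7 + 114*sqrt(2)/7 ≈ 193.17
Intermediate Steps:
g(Y) = Y**(3/2)
T(Q) = (31 + Q)/(5 + 2*Q) (T(Q) = (Q + 31)/((5 + Q) + Q) = (31 + Q)/(5 + 2*Q))
T(g(2)) - X(-190) = (31 + 2**(3/2))/(5 + 2*2**(3/2)) - 1*(-190) = (31 + 2*sqrt(2))/(5 + 2*(2*sqrt(2))) + 190 = (31 + 2*sqrt(2))/(5 + 4*sqrt(2)) + 190 = 190 + (31 + 2*sqrt(2))/(5 + 4*sqrt(2))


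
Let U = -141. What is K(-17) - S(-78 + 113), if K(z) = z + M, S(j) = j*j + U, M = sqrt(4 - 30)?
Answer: -1101 + I*sqrt(26) ≈ -1101.0 + 5.099*I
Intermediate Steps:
M = I*sqrt(26) (M = sqrt(-26) = I*sqrt(26) ≈ 5.099*I)
S(j) = -141 + j**2 (S(j) = j*j - 141 = j**2 - 141 = -141 + j**2)
K(z) = z + I*sqrt(26)
K(-17) - S(-78 + 113) = (-17 + I*sqrt(26)) - (-141 + (-78 + 113)**2) = (-17 + I*sqrt(26)) - (-141 + 35**2) = (-17 + I*sqrt(26)) - (-141 + 1225) = (-17 + I*sqrt(26)) - 1*1084 = (-17 + I*sqrt(26)) - 1084 = -1101 + I*sqrt(26)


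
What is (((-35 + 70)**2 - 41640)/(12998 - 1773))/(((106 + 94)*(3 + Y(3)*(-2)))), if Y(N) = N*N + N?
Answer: 8083/9429000 ≈ 0.00085725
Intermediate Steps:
Y(N) = N + N**2 (Y(N) = N**2 + N = N + N**2)
(((-35 + 70)**2 - 41640)/(12998 - 1773))/(((106 + 94)*(3 + Y(3)*(-2)))) = (((-35 + 70)**2 - 41640)/(12998 - 1773))/(((106 + 94)*(3 + (3*(1 + 3))*(-2)))) = ((35**2 - 41640)/11225)/((200*(3 + (3*4)*(-2)))) = ((1225 - 41640)*(1/11225))/((200*(3 + 12*(-2)))) = (-40415*1/11225)/((200*(3 - 24))) = -8083/(2245*(200*(-21))) = -8083/2245/(-4200) = -8083/2245*(-1/4200) = 8083/9429000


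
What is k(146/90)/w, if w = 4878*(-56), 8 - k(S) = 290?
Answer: 47/45528 ≈ 0.0010323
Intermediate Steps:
k(S) = -282 (k(S) = 8 - 1*290 = 8 - 290 = -282)
w = -273168
k(146/90)/w = -282/(-273168) = -282*(-1/273168) = 47/45528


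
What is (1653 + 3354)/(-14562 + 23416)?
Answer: 5007/8854 ≈ 0.56551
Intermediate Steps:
(1653 + 3354)/(-14562 + 23416) = 5007/8854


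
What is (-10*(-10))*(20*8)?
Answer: 16000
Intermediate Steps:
(-10*(-10))*(20*8) = 100*160 = 16000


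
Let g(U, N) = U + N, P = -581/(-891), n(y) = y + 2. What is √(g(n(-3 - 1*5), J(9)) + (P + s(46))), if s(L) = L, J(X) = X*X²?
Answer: 8*√117865/99 ≈ 27.743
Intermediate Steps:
n(y) = 2 + y
J(X) = X³
P = 581/891 (P = -581*(-1/891) = 581/891 ≈ 0.65208)
g(U, N) = N + U
√(g(n(-3 - 1*5), J(9)) + (P + s(46))) = √((9³ + (2 + (-3 - 1*5))) + (581/891 + 46)) = √((729 + (2 + (-3 - 5))) + 41567/891) = √((729 + (2 - 8)) + 41567/891) = √((729 - 6) + 41567/891) = √(723 + 41567/891) = √(685760/891) = 8*√117865/99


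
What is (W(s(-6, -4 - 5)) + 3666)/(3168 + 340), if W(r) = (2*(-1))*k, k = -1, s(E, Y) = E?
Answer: 917/877 ≈ 1.0456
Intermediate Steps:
W(r) = 2 (W(r) = (2*(-1))*(-1) = -2*(-1) = 2)
(W(s(-6, -4 - 5)) + 3666)/(3168 + 340) = (2 + 3666)/(3168 + 340) = 3668/3508 = 3668*(1/3508) = 917/877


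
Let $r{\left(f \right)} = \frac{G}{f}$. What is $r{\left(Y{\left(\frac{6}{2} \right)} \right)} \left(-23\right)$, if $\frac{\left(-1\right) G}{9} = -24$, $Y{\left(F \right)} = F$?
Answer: $-1656$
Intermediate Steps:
$G = 216$ ($G = \left(-9\right) \left(-24\right) = 216$)
$r{\left(f \right)} = \frac{216}{f}$
$r{\left(Y{\left(\frac{6}{2} \right)} \right)} \left(-23\right) = \frac{216}{6 \cdot \frac{1}{2}} \left(-23\right) = \frac{216}{3} \left(-23\right) = 216 \cdot \frac{1}{3} \left(-23\right) = 72 \left(-23\right) = -1656$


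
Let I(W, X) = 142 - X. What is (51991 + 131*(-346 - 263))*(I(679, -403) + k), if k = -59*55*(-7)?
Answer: -646348880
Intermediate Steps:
k = 22715 (k = -3245*(-7) = 22715)
(51991 + 131*(-346 - 263))*(I(679, -403) + k) = (51991 + 131*(-346 - 263))*((142 - 1*(-403)) + 22715) = (51991 + 131*(-609))*((142 + 403) + 22715) = (51991 - 79779)*(545 + 22715) = -27788*23260 = -646348880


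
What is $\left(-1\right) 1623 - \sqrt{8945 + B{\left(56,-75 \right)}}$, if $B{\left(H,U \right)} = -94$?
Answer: $-1623 - \sqrt{8851} \approx -1717.1$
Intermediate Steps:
$\left(-1\right) 1623 - \sqrt{8945 + B{\left(56,-75 \right)}} = \left(-1\right) 1623 - \sqrt{8945 - 94} = -1623 - \sqrt{8851}$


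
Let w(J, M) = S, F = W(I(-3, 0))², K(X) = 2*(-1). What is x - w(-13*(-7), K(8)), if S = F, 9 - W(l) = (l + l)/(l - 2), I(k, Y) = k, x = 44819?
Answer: 1118954/25 ≈ 44758.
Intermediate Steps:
W(l) = 9 - 2*l/(-2 + l) (W(l) = 9 - (l + l)/(l - 2) = 9 - 2*l/(-2 + l))
K(X) = -2
F = 1521/25 (F = ((-18 + 7*(-3))/(-2 - 3))² = ((-18 - 21)/(-5))² = (-⅕*(-39))² = (39/5)² = 1521/25 ≈ 60.840)
S = 1521/25 ≈ 60.840
w(J, M) = 1521/25
x - w(-13*(-7), K(8)) = 44819 - 1*1521/25 = 44819 - 1521/25 = 1118954/25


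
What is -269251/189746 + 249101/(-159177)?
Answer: -90124484773/30203199042 ≈ -2.9839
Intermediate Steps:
-269251/189746 + 249101/(-159177) = -269251*1/189746 + 249101*(-1/159177) = -269251/189746 - 249101/159177 = -90124484773/30203199042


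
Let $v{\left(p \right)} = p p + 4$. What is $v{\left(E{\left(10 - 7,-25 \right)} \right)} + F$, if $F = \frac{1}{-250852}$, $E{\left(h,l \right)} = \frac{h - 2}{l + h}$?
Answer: $\frac{30368740}{7588273} \approx 4.0021$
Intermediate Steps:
$E{\left(h,l \right)} = \frac{-2 + h}{h + l}$
$v{\left(p \right)} = 4 + p^{2}$ ($v{\left(p \right)} = p^{2} + 4 = 4 + p^{2}$)
$F = - \frac{1}{250852} \approx -3.9864 \cdot 10^{-6}$
$v{\left(E{\left(10 - 7,-25 \right)} \right)} + F = \left(4 + \left(\frac{-2 + \left(10 - 7\right)}{\left(10 - 7\right) - 25}\right)^{2}\right) - \frac{1}{250852} = \left(4 + \left(\frac{-2 + 3}{3 - 25}\right)^{2}\right) - \frac{1}{250852} = \left(4 + \left(\frac{1}{-22} \cdot 1\right)^{2}\right) - \frac{1}{250852} = \left(4 + \left(\left(- \frac{1}{22}\right) 1\right)^{2}\right) - \frac{1}{250852} = \left(4 + \left(- \frac{1}{22}\right)^{2}\right) - \frac{1}{250852} = \left(4 + \frac{1}{484}\right) - \frac{1}{250852} = \frac{1937}{484} - \frac{1}{250852} = \frac{30368740}{7588273}$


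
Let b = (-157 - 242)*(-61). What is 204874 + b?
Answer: 229213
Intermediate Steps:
b = 24339 (b = -399*(-61) = 24339)
204874 + b = 204874 + 24339 = 229213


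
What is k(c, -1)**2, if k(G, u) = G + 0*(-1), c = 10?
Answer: 100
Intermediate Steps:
k(G, u) = G (k(G, u) = G + 0 = G)
k(c, -1)**2 = 10**2 = 100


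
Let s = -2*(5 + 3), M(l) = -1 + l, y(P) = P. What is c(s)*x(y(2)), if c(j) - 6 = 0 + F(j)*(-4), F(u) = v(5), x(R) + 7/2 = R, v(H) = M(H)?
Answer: 15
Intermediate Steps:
v(H) = -1 + H
x(R) = -7/2 + R
s = -16 (s = -2*8 = -16)
F(u) = 4 (F(u) = -1 + 5 = 4)
c(j) = -10 (c(j) = 6 + (0 + 4*(-4)) = 6 + (0 - 16) = 6 - 16 = -10)
c(s)*x(y(2)) = -10*(-7/2 + 2) = -10*(-3/2) = 15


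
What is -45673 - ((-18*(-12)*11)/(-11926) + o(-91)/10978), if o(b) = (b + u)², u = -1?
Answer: -1494937429895/32730907 ≈ -45674.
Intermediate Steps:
o(b) = (-1 + b)² (o(b) = (b - 1)² = (-1 + b)²)
-45673 - ((-18*(-12)*11)/(-11926) + o(-91)/10978) = -45673 - ((-18*(-12)*11)/(-11926) + (-1 - 91)²/10978) = -45673 - ((216*11)*(-1/11926) + (-92)²*(1/10978)) = -45673 - (2376*(-1/11926) + 8464*(1/10978)) = -45673 - (-1188/5963 + 4232/5489) = -45673 - 1*18714484/32730907 = -45673 - 18714484/32730907 = -1494937429895/32730907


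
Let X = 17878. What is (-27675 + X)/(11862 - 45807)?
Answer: 9797/33945 ≈ 0.28861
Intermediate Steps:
(-27675 + X)/(11862 - 45807) = (-27675 + 17878)/(11862 - 45807) = -9797/(-33945) = -9797*(-1/33945) = 9797/33945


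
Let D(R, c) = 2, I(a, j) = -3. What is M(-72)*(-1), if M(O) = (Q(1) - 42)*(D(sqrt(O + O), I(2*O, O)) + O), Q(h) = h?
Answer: -2870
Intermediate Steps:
M(O) = -82 - 41*O (M(O) = (1 - 42)*(2 + O) = -41*(2 + O) = -82 - 41*O)
M(-72)*(-1) = (-82 - 41*(-72))*(-1) = (-82 + 2952)*(-1) = 2870*(-1) = -2870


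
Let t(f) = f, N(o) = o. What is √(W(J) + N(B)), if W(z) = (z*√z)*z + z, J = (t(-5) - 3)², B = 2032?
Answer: 4*√2179 ≈ 186.72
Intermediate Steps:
J = 64 (J = (-5 - 3)² = (-8)² = 64)
W(z) = z + z^(5/2) (W(z) = z^(3/2)*z + z = z^(5/2) + z = z + z^(5/2))
√(W(J) + N(B)) = √((64 + 64^(5/2)) + 2032) = √((64 + 32768) + 2032) = √(32832 + 2032) = √34864 = 4*√2179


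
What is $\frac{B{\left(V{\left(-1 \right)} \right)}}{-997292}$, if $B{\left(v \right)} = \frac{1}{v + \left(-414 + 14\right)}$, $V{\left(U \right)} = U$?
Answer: $\frac{1}{399914092} \approx 2.5005 \cdot 10^{-9}$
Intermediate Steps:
$B{\left(v \right)} = \frac{1}{-400 + v}$ ($B{\left(v \right)} = \frac{1}{v - 400} = \frac{1}{-400 + v}$)
$\frac{B{\left(V{\left(-1 \right)} \right)}}{-997292} = \frac{1}{\left(-400 - 1\right) \left(-997292\right)} = \frac{1}{-401} \left(- \frac{1}{997292}\right) = \left(- \frac{1}{401}\right) \left(- \frac{1}{997292}\right) = \frac{1}{399914092}$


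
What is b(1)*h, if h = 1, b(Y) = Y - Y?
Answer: 0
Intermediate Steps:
b(Y) = 0
b(1)*h = 0*1 = 0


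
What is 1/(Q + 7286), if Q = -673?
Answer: 1/6613 ≈ 0.00015122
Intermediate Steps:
1/(Q + 7286) = 1/(-673 + 7286) = 1/6613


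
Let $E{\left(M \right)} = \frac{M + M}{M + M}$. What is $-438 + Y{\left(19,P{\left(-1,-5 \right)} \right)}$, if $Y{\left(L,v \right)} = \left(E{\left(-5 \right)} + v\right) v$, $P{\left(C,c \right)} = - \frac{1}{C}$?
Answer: $-436$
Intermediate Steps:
$E{\left(M \right)} = 1$ ($E{\left(M \right)} = \frac{2 M}{2 M} = 2 M \frac{1}{2 M} = 1$)
$Y{\left(L,v \right)} = v \left(1 + v\right)$ ($Y{\left(L,v \right)} = \left(1 + v\right) v = v \left(1 + v\right)$)
$-438 + Y{\left(19,P{\left(-1,-5 \right)} \right)} = -438 + - \frac{1}{-1} \left(1 - \frac{1}{-1}\right) = -438 + \left(-1\right) \left(-1\right) \left(1 - -1\right) = -438 + 1 \left(1 + 1\right) = -438 + 1 \cdot 2 = -438 + 2 = -436$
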